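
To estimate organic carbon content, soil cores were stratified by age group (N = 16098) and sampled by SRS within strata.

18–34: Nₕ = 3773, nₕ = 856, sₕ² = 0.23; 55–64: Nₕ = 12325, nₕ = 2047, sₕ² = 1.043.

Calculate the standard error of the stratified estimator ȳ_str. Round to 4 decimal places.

Var(ȳ_str) = Σₕ Wₕ²(1 − fₕ)sₕ²/nₕ with Wₕ = Nₕ/N, N = 16098.
18–34: Wₕ = 0.23437694; term = 0.23437694²·(1 − 0.22687517)·0.23/856 = 1.1411256 × 10^-5.
55–64: Wₕ = 0.76562306; term = 0.76562306²·(1 − 0.16608519)·1.043/2047 = 2.4906813 × 10^-4.
Sum = 2.6047939 × 10^-4.
SE = √(2.6047939 × 10^-4) = 0.0161.

0.0161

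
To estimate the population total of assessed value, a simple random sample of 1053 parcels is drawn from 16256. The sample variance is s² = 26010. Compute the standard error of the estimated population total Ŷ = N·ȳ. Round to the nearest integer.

78132

Var(Ŷ) = N²·Var(ȳ) = N²·(1 − n/N)·s²/n.
f = 1053/16256 = 0.06477608; Var(ȳ) = 0.93522392·26010/1053 = 23.10083.
Var(Ŷ) = 16256² · 23.10083 = 6.1045684 × 10^9.
SE(Ŷ) = √(6.1045684 × 10^9) = 78132.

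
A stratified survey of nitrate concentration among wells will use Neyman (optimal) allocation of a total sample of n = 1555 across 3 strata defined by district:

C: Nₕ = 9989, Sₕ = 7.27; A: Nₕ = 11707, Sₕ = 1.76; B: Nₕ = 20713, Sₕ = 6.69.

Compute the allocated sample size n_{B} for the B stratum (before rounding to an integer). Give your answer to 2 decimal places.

Neyman allocation: nₕ = n·NₕSₕ / Σⱼ NⱼSⱼ.
Σ NⱼSⱼ = 9989·7.27 + 11707·1.76 + 20713·6.69 = 231794.32.
n_{B} = 1555·20713·6.69 / 231794.32 = 929.60.

929.60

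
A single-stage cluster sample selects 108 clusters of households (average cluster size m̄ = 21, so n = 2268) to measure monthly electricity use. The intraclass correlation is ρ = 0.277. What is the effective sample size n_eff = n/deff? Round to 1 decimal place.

346.8

deff = 1 + (21 − 1)·0.277 = 1 + 5.54 = 6.54.
n_eff = 2268 / 6.54 = 346.8.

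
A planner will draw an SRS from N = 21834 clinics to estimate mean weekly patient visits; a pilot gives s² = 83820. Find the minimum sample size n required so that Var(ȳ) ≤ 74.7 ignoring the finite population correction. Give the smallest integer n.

1123

Without fpc, n₀ = s²/D = 83820/74.7 = 1122.0884.
Rounding up, n = 1123.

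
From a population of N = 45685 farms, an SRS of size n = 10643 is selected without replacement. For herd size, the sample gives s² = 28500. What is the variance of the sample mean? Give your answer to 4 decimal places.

2.0540

Under SRS without replacement, Var(ȳ) = (1 − f)·s²/n with f = n/N = 10643/45685 = 0.23296487.
Var(ȳ) = (1 − 0.23296487)·28500/10643 = 0.76703513·2.6778164 = 2.0539793.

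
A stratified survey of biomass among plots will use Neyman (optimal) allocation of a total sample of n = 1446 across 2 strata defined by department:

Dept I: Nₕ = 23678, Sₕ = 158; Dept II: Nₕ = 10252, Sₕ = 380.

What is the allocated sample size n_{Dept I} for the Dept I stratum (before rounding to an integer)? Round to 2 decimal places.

Neyman allocation: nₕ = n·NₕSₕ / Σⱼ NⱼSⱼ.
Σ NⱼSⱼ = 23678·158 + 10252·380 = 7.636884 × 10^6.
n_{Dept I} = 1446·23678·158 / (7.636884 × 10^6) = 708.36.

708.36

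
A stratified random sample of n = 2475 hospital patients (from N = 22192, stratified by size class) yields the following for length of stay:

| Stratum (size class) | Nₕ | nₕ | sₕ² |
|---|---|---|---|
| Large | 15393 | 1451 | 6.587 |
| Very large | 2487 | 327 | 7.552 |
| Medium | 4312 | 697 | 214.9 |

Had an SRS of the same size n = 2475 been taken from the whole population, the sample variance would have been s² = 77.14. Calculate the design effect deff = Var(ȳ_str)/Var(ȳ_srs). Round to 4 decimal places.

0.4329

Var(ȳ_str) = Σ Wₕ²(1−fₕ)sₕ²/nₕ with Wₕ = Nₕ/22192:
  Large: (15393/22192)²·(1−1451/15393)·6.587/1451 = 0.0019782251
  Very large: (2487/22192)²·(1−327/2487)·7.552/327 = 2.5191317 × 10^-4
  Medium: (4312/22192)²·(1−697/4312)·214.9/697 = 0.0097588311
  → Var(ȳ_str) = 0.011988969.
Var(ȳ_srs) = (1 − 2475/22192)·77.14/2475 = 0.027691649.
deff = 0.011988969 / 0.027691649 = 0.4329.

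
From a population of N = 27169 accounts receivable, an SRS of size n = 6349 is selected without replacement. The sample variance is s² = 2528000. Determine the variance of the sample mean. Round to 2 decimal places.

Under SRS without replacement, Var(ȳ) = (1 − f)·s²/n with f = n/N = 6349/27169 = 0.23368545.
Var(ȳ) = (1 − 0.23368545)·2528000/6349 = 0.76631455·398.17294 = 305.12572.

305.13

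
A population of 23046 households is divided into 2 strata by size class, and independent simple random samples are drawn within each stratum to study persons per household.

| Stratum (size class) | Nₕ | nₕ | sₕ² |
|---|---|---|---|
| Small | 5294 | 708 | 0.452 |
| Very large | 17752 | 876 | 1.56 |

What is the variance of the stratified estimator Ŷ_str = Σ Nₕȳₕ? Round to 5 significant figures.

549000

Var(Ŷ_str) = Σₕ Nₕ²(1 − fₕ)sₕ²/nₕ.
Small: 5294²·(1 − 708/5294)·0.452/708 = 15499.695.
Very large: 17752²·(1 − 876/17752)·1.56/876 = 533503.53.
Sum = 549003.23.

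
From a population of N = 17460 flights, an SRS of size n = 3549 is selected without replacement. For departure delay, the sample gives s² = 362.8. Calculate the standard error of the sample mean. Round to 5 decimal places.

0.28539

Under SRS without replacement, Var(ȳ) = (1 − f)·s²/n with f = n/N = 3549/17460 = 0.20326460.
Var(ȳ) = (1 − 0.20326460)·362.8/3549 = 0.79673540·0.10222598 = 0.081447056.
SE(ȳ) = √(0.081447056) = 0.28539.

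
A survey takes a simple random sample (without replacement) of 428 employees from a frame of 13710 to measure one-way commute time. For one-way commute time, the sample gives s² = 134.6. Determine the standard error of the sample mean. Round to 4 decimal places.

0.5520

Under SRS without replacement, Var(ȳ) = (1 − f)·s²/n with f = n/N = 428/13710 = 0.03121809.
Var(ȳ) = (1 − 0.03121809)·134.6/428 = 0.96878191·0.31448598 = 0.30466833.
SE(ȳ) = √(0.30466833) = 0.5520.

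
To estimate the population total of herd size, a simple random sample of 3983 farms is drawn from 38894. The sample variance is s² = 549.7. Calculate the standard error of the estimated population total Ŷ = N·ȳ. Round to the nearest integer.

13689

Var(Ŷ) = N²·Var(ȳ) = N²·(1 − n/N)·s²/n.
f = 3983/38894 = 0.10240654; Var(ȳ) = 0.89759346·549.7/3983 = 0.12387826.
Var(Ŷ) = 38894² · 0.12387826 = 1.87396 × 10^8.
SE(Ŷ) = √(1.87396 × 10^8) = 13689.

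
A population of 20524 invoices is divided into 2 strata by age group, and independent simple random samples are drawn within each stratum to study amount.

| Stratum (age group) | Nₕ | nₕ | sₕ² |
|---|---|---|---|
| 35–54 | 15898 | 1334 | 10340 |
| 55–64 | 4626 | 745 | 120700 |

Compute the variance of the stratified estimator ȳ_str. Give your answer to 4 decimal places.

11.1657

Var(ȳ_str) = Σₕ Wₕ²(1 − fₕ)sₕ²/nₕ with Wₕ = Nₕ/N, N = 20524.
35–54: Wₕ = 0.77460534; term = 0.77460534²·(1 − 0.08390993)·10340/1334 = 4.2605323.
55–64: Wₕ = 0.22539466; term = 0.22539466²·(1 − 0.16104626)·120700/745 = 6.9051999.
Sum = 11.165732.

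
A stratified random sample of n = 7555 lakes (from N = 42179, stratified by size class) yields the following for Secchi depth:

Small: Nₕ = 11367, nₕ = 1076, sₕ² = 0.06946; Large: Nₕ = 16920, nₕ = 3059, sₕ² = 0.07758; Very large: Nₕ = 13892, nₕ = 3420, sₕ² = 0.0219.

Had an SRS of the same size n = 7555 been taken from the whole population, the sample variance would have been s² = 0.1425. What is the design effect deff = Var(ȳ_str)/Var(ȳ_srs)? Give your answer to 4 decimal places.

Var(ȳ_str) = Σ Wₕ²(1−fₕ)sₕ²/nₕ with Wₕ = Nₕ/42179:
  Small: (11367/42179)²·(1−1076/11367)·0.06946/1076 = 4.2445669 × 10^-6
  Large: (16920/42179)²·(1−3059/16920)·0.07758/3059 = 3.3432793 × 10^-6
  Very large: (13892/42179)²·(1−3420/13892)·0.0219/3420 = 5.2362438 × 10^-7
  → Var(ȳ_str) = 8.1114706 × 10^-6.
Var(ȳ_srs) = (1 − 7555/42179)·0.1425/7555 = 1.5483223 × 10^-5.
deff = (8.1114706 × 10^-6) / (1.5483223 × 10^-5) = 0.5239.

0.5239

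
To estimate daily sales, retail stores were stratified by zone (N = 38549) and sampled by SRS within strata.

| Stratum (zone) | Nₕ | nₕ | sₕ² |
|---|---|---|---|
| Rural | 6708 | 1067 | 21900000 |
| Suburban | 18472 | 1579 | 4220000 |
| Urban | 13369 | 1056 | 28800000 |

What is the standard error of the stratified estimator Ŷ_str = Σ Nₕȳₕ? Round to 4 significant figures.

2.470 × 10^6

Var(Ŷ_str) = Σₕ Nₕ²(1 − fₕ)sₕ²/nₕ.
Rural: 6708²·(1 − 1067/6708)·21900000/1067 = 7.7665626 × 10^11.
Suburban: 18472²·(1 − 1579/18472)·4220000/1579 = 8.3397114 × 10^11.
Urban: 13369²·(1 − 1056/13369)·28800000/1056 = 4.4894317 × 10^12.
Sum = 6.1000591 × 10^12.
SE = √(6.1000591 × 10^12) = 2.470 × 10^6.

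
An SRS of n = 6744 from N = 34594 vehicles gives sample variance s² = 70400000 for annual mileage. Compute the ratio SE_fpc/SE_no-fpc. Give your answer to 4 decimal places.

f = n/N = 6744/34594 = 0.19494710.
SE_no-fpc = √(s²/n) = 102.17098; SE_fpc = √((1−f)s²/n) = 91.672644.
Ratio = √(1−f) = 0.89724740.

0.8972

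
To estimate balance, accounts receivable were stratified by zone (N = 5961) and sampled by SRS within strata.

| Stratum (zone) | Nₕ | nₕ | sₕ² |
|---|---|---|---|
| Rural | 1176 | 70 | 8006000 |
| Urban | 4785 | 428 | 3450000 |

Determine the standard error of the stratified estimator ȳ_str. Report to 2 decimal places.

94.42

Var(ȳ_str) = Σₕ Wₕ²(1 − fₕ)sₕ²/nₕ with Wₕ = Nₕ/N, N = 5961.
Rural: Wₕ = 0.19728234; term = 0.19728234²·(1 − 0.05952381)·8006000/70 = 4186.4099.
Urban: Wₕ = 0.80271766; term = 0.80271766²·(1 − 0.08944619)·3450000/428 = 4729.4059.
Sum = 8915.8158.
SE = √(8915.8158) = 94.42.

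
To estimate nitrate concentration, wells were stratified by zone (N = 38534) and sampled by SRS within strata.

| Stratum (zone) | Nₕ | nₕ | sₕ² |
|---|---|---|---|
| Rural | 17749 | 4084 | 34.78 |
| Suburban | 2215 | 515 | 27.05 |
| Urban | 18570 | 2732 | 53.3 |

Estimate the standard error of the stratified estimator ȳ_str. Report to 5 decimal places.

0.07341

Var(ȳ_str) = Σₕ Wₕ²(1 − fₕ)sₕ²/nₕ with Wₕ = Nₕ/N, N = 38534.
Rural: Wₕ = 0.46060622; term = 0.46060622²·(1 − 0.23009747)·34.78/4084 = 0.0013910386.
Suburban: Wₕ = 0.05748170; term = 0.05748170²·(1 − 0.23250564)·27.05/515 = 1.3319702 × 10^-4.
Urban: Wₕ = 0.48191208; term = 0.48191208²·(1 − 0.14711901)·53.3/2732 = 0.0038642976.
Sum = 0.0053885332.
SE = √(0.0053885332) = 0.07341.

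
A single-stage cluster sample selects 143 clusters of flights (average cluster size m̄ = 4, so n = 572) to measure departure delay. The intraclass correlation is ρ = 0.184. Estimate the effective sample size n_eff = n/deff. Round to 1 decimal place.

deff = 1 + (4 − 1)·0.184 = 1 + 0.552 = 1.552.
n_eff = 572 / 1.552 = 368.6.

368.6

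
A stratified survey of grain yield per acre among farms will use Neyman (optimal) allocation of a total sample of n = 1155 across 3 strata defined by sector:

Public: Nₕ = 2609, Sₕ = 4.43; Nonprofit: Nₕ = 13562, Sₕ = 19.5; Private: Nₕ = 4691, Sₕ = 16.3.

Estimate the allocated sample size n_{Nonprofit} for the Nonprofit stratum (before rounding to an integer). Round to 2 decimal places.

866.57

Neyman allocation: nₕ = n·NₕSₕ / Σⱼ NⱼSⱼ.
Σ NⱼSⱼ = 2609·4.43 + 13562·19.5 + 4691·16.3 = 352480.17.
n_{Nonprofit} = 1155·13562·19.5 / 352480.17 = 866.57.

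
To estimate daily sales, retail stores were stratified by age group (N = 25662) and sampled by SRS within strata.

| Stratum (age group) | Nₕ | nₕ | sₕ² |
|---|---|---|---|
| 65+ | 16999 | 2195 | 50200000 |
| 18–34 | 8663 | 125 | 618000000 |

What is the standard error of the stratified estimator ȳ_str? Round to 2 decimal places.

751.02

Var(ȳ_str) = Σₕ Wₕ²(1 − fₕ)sₕ²/nₕ with Wₕ = Nₕ/N, N = 25662.
65+: Wₕ = 0.66241914; term = 0.66241914²·(1 − 0.12912524)·50200000/2195 = 8739.5816.
18–34: Wₕ = 0.33758086; term = 0.33758086²·(1 − 0.01442918)·618000000/125 = 555292.65.
Sum = 564032.23.
SE = √(564032.23) = 751.02.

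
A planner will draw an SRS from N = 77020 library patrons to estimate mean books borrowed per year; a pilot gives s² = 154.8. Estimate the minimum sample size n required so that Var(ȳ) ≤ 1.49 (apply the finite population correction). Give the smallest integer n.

104

Without fpc, n₀ = s²/D = 154.8/1.49 = 103.8926.
With fpc, (1 − n/N)·s²/n ≤ D requires n ≥ n₀/(1 + n₀/N) = 103.8926/(1 + 103.8926/77020) = 103.7526.
Rounding up, n = 104.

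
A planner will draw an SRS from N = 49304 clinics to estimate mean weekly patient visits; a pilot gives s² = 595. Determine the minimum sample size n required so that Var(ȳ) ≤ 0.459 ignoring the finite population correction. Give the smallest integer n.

1297

Without fpc, n₀ = s²/D = 595/0.459 = 1296.2963.
Rounding up, n = 1297.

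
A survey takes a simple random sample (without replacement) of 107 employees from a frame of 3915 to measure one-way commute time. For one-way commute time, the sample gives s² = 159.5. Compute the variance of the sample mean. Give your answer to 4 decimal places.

Under SRS without replacement, Var(ȳ) = (1 − f)·s²/n with f = n/N = 107/3915 = 0.02733078.
Var(ȳ) = (1 − 0.02733078)·159.5/107 = 0.97266922·1.4906542 = 1.4499135.

1.4499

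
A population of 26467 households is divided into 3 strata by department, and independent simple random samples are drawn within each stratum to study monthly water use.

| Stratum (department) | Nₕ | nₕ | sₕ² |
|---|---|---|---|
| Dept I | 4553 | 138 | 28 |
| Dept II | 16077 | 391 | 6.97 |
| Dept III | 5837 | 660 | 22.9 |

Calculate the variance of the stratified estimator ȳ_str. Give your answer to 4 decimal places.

Var(ȳ_str) = Σₕ Wₕ²(1 − fₕ)sₕ²/nₕ with Wₕ = Nₕ/N, N = 26467.
Dept I: Wₕ = 0.17202554; term = 0.17202554²·(1 − 0.03030969)·28/138 = 0.0058223441.
Dept II: Wₕ = 0.60743567; term = 0.60743567²·(1 − 0.02432046)·6.97/391 = 0.0064174694.
Dept III: Wₕ = 0.22053878; term = 0.22053878²·(1 − 0.11307178)·22.9/660 = 0.0014967524.
Sum = 0.013736566.

0.0137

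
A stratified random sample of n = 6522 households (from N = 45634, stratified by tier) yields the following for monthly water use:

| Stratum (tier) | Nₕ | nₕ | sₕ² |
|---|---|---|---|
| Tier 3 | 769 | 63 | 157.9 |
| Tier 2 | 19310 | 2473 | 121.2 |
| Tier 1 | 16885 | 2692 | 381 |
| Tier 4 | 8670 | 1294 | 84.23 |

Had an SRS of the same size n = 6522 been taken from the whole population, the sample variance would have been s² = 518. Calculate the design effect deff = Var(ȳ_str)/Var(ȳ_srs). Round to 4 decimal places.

0.3906

Var(ȳ_str) = Σ Wₕ²(1−fₕ)sₕ²/nₕ with Wₕ = Nₕ/45634:
  Tier 3: (769/45634)²·(1−63/769)·157.9/63 = 6.534247 × 10^-4
  Tier 2: (19310/45634)²·(1−2473/19310)·121.2/2473 = 0.0076515322
  Tier 1: (16885/45634)²·(1−2692/16885)·381/2692 = 0.016287263
  Tier 4: (8670/45634)²·(1−1294/8670)·84.23/1294 = 0.0019989202
  → Var(ȳ_str) = 0.02659114.
Var(ȳ_srs) = (1 − 6522/45634)·518/6522 = 0.068072304.
deff = 0.02659114 / 0.068072304 = 0.3906.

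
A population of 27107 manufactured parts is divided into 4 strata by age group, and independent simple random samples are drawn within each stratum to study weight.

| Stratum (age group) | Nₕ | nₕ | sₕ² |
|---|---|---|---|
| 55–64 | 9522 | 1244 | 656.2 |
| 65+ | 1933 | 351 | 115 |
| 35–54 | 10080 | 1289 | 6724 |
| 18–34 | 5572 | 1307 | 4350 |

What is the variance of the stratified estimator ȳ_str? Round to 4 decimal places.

0.7947

Var(ȳ_str) = Σₕ Wₕ²(1 − fₕ)sₕ²/nₕ with Wₕ = Nₕ/N, N = 27107.
55–64: Wₕ = 0.35127458; term = 0.35127458²·(1 − 0.13064482)·656.2/1244 = 0.056585679.
65+: Wₕ = 0.07130999; term = 0.07130999²·(1 − 0.18158303)·115/351 = 0.0013635345.
35–54: Wₕ = 0.37185967; term = 0.37185967²·(1 − 0.12787698)·6724/1289 = 0.62908697.
18–34: Wₕ = 0.20555576; term = 0.20555576²·(1 − 0.23456569)·4350/1307 = 0.10764179.
Sum = 0.79467797.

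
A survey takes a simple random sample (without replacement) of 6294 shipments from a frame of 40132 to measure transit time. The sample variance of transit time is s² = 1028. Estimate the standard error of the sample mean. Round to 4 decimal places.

Under SRS without replacement, Var(ȳ) = (1 − f)·s²/n with f = n/N = 6294/40132 = 0.15683245.
Var(ȳ) = (1 − 0.15683245)·1028/6294 = 0.84316755·0.16333016 = 0.13771469.
SE(ȳ) = √(0.13771469) = 0.3711.

0.3711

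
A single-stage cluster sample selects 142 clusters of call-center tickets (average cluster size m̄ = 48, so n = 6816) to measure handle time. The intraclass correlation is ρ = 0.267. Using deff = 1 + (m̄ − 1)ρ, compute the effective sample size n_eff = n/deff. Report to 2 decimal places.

503.06

deff = 1 + (48 − 1)·0.267 = 1 + 12.549 = 13.549.
n_eff = 6816 / 13.549 = 503.06.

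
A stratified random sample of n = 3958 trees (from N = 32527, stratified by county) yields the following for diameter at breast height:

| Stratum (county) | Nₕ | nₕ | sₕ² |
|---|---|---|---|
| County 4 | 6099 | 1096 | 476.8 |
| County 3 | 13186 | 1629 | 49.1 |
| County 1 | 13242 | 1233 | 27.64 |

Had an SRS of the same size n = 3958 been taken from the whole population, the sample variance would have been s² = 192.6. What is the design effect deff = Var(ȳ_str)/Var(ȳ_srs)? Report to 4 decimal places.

Var(ȳ_str) = Σ Wₕ²(1−fₕ)sₕ²/nₕ with Wₕ = Nₕ/32527:
  County 4: (6099/32527)²·(1−1096/6099)·476.8/1096 = 0.012546622
  County 3: (13186/32527)²·(1−1629/13186)·49.1/1629 = 0.0043414077
  County 1: (13242/32527)²·(1−1233/13242)·27.64/1233 = 0.0033693597
  → Var(ȳ_str) = 0.020257389.
Var(ȳ_srs) = (1 − 3958/32527)·192.6/3958 = 0.042739705.
deff = 0.020257389 / 0.042739705 = 0.4740.

0.4740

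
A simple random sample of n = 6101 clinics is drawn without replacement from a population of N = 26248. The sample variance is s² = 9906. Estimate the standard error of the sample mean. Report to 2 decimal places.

1.12

Under SRS without replacement, Var(ȳ) = (1 − f)·s²/n with f = n/N = 6101/26248 = 0.23243676.
Var(ȳ) = (1 − 0.23243676)·9906/6101 = 0.76756324·1.6236683 = 1.2462681.
SE(ȳ) = √(1.2462681) = 1.12.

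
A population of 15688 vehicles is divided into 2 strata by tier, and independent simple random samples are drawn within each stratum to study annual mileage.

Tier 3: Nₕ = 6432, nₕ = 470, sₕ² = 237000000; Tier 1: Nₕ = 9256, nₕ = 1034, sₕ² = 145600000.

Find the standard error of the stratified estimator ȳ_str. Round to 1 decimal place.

349.4

Var(ȳ_str) = Σₕ Wₕ²(1 − fₕ)sₕ²/nₕ with Wₕ = Nₕ/N, N = 15688.
Tier 3: Wₕ = 0.40999490; term = 0.40999490²·(1 − 0.07307214)·237000000/470 = 78569.381.
Tier 1: Wₕ = 0.59000510; term = 0.59000510²·(1 − 0.11171132)·145600000/1034 = 43541.811.
Sum = 122111.19.
SE = √(122111.19) = 349.4.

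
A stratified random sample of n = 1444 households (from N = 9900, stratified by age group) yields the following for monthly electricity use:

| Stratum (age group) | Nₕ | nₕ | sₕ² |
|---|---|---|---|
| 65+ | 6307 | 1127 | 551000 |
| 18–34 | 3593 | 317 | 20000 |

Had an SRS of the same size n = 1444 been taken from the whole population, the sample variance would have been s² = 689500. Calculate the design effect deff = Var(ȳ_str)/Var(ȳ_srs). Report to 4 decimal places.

Var(ȳ_str) = Σ Wₕ²(1−fₕ)sₕ²/nₕ with Wₕ = Nₕ/9900:
  65+: (6307/9900)²·(1−1127/6307)·551000/1127 = 162.97083
  18–34: (3593/9900)²·(1−317/3593)·20000/317 = 7.5770727
  → Var(ȳ_str) = 170.5479.
Var(ȳ_srs) = (1 − 1444/9900)·689500/1444 = 407.84661.
deff = 170.5479 / 407.84661 = 0.4182.

0.4182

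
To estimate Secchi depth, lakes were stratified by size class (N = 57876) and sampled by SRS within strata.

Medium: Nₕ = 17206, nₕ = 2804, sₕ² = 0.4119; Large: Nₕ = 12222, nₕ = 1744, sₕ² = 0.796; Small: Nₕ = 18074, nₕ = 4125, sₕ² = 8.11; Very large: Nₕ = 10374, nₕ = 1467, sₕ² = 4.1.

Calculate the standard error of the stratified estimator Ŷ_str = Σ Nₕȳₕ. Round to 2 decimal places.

Var(Ŷ_str) = Σₕ Nₕ²(1 − fₕ)sₕ²/nₕ.
Medium: 17206²·(1 − 2804/17206)·0.4119/2804 = 36401.268.
Large: 12222²·(1 − 1744/12222)·0.796/1744 = 58450.369.
Small: 18074²·(1 − 4125/18074)·8.11/4125 = 495671.85.
Very large: 10374²·(1 − 1467/10374)·4.1/1467 = 258244.71.
Sum = 848768.2.
SE = √(848768.2) = 921.29.

921.29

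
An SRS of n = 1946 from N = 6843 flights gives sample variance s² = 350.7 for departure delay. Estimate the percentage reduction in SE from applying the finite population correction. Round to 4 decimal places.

f = n/N = 1946/6843 = 0.28437820.
SE_no-fpc = √(s²/n) = 0.42451835; SE_fpc = √((1−f)s²/n) = 0.35911889.
Ratio = √(1−f) = 0.84594433. Reduction = 100·(1 − 0.84594433) = 15.4056%.

15.4056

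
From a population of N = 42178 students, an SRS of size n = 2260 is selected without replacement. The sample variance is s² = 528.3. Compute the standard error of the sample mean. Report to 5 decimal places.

Under SRS without replacement, Var(ȳ) = (1 − f)·s²/n with f = n/N = 2260/42178 = 0.05358244.
Var(ȳ) = (1 − 0.05358244)·528.3/2260 = 0.94641756·0.23376106 = 0.22123557.
SE(ȳ) = √(0.22123557) = 0.47036.

0.47036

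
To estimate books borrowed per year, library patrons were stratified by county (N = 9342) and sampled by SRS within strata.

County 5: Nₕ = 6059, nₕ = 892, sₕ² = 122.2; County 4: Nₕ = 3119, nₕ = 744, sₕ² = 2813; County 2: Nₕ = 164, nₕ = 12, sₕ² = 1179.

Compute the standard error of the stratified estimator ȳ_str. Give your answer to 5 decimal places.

0.63097

Var(ȳ_str) = Σₕ Wₕ²(1 − fₕ)sₕ²/nₕ with Wₕ = Nₕ/N, N = 9342.
County 5: Wₕ = 0.64857632; term = 0.64857632²·(1 − 0.14721901)·122.2/892 = 0.049143495.
County 4: Wₕ = 0.33386855; term = 0.33386855²·(1 − 0.23853799)·2813/744 = 0.32091946.
County 2: Wₕ = 0.01755513; term = 0.01755513²·(1 − 0.07317073)·1179/12 = 0.028063399.
Sum = 0.39812635.
SE = √(0.39812635) = 0.63097.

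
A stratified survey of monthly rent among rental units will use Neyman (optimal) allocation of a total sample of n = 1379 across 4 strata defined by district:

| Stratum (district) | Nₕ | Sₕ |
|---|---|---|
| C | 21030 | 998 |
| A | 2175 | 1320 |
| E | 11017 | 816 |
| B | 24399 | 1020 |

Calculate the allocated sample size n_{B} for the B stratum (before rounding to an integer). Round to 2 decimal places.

Neyman allocation: nₕ = n·NₕSₕ / Σⱼ NⱼSⱼ.
Σ NⱼSⱼ = 21030·998 + 2175·1320 + 11017·816 + 24399·1020 = 5.7735792 × 10^7.
n_{B} = 1379·24399·1020 / (5.7735792 × 10^7) = 594.42.

594.42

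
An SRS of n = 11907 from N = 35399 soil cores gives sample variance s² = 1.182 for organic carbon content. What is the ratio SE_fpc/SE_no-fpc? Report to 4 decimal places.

f = n/N = 11907/35399 = 0.33636543.
SE_no-fpc = √(s²/n) = 0.0099633999; SE_fpc = √((1−f)s²/n) = 0.0081165611.
Ratio = √(1−f) = 0.81463769.

0.8146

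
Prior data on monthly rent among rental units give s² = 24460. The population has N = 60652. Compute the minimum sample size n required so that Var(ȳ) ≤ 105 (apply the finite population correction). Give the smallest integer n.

Without fpc, n₀ = s²/D = 24460/105 = 232.9524.
With fpc, (1 − n/N)·s²/n ≤ D requires n ≥ n₀/(1 + n₀/N) = 232.9524/(1 + 232.9524/60652) = 232.0611.
Rounding up, n = 233.

233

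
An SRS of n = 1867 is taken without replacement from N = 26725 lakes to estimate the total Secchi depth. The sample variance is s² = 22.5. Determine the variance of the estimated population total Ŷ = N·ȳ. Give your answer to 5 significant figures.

8.0061 × 10^6

Var(Ŷ) = N²·Var(ȳ) = N²·(1 − n/N)·s²/n.
f = 1867/26725 = 0.06985968; Var(ȳ) = 0.93014032·22.5/1867 = 0.011209511.
Var(Ŷ) = 26725² · 0.011209511 = 8.00612 × 10^6.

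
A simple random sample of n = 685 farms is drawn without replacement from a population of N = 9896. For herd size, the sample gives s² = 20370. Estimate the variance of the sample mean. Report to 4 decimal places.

27.6788

Under SRS without replacement, Var(ȳ) = (1 − f)·s²/n with f = n/N = 685/9896 = 0.06921989.
Var(ȳ) = (1 − 0.06921989)·20370/685 = 0.93078011·29.737226 = 27.678819.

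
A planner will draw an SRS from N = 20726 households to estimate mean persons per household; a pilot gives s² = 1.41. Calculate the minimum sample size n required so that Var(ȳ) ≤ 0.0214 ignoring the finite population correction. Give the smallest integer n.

66

Without fpc, n₀ = s²/D = 1.41/0.0214 = 65.8879.
Rounding up, n = 66.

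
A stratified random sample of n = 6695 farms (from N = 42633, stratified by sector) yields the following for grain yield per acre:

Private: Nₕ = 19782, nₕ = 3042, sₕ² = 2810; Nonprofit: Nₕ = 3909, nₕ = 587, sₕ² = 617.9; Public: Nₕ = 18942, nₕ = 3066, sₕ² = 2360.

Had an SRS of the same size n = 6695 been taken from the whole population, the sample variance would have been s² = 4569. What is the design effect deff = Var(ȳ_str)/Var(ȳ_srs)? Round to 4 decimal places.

Var(ȳ_str) = Σ Wₕ²(1−fₕ)sₕ²/nₕ with Wₕ = Nₕ/42633:
  Private: (19782/42633)²·(1−3042/19782)·2810/3042 = 0.16829878
  Nonprofit: (3909/42633)²·(1−587/3909)·617.9/587 = 0.0075206193
  Public: (18942/42633)²·(1−3066/18942)·2360/3066 = 0.1273547
  → Var(ȳ_str) = 0.3031741.
Var(ȳ_srs) = (1 − 6695/42633)·4569/6695 = 0.57527909.
deff = 0.3031741 / 0.57527909 = 0.5270.

0.5270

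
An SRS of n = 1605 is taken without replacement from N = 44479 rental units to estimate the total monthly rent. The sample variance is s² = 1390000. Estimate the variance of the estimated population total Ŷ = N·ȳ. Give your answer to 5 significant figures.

1.6515 × 10^12

Var(Ŷ) = N²·Var(ȳ) = N²·(1 − n/N)·s²/n.
f = 1605/44479 = 0.03608444; Var(ȳ) = 0.96391556·1390000/1605 = 834.79291.
Var(Ŷ) = 44479² · 834.79291 = 1.6515388 × 10^12.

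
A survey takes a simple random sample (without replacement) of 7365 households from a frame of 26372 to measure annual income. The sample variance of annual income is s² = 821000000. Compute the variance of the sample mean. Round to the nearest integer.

Under SRS without replacement, Var(ȳ) = (1 − f)·s²/n with f = n/N = 7365/26372 = 0.27927347.
Var(ȳ) = (1 − 0.27927347)·821000000/7365 = 0.72072653·111473.18 = 80341.681.

80342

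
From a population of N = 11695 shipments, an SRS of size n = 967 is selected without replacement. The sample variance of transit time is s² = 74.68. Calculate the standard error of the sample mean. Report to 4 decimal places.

Under SRS without replacement, Var(ȳ) = (1 − f)·s²/n with f = n/N = 967/11695 = 0.08268491.
Var(ȳ) = (1 − 0.08268491)·74.68/967 = 0.91731509·0.077228542 = 0.070842907.
SE(ȳ) = √(0.070842907) = 0.2662.

0.2662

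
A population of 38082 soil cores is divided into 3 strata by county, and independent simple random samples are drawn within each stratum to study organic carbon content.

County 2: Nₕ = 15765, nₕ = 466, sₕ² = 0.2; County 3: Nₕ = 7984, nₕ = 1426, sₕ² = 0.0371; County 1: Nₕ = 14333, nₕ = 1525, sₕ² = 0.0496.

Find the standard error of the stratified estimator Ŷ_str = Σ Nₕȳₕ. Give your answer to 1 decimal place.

Var(Ŷ_str) = Σₕ Nₕ²(1 − fₕ)sₕ²/nₕ.
County 2: 15765²·(1 − 466/15765)·0.2/466 = 103514.48.
County 3: 7984²·(1 − 1426/7984)·0.0371/1426 = 1362.2171.
County 1: 14333²·(1 − 1525/14333)·0.0496/1525 = 5970.7688.
Sum = 110847.47.
SE = √(110847.47) = 332.9.

332.9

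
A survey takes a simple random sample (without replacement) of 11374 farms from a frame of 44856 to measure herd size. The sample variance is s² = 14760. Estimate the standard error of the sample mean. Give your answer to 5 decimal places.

Under SRS without replacement, Var(ȳ) = (1 − f)·s²/n with f = n/N = 11374/44856 = 0.25356697.
Var(ȳ) = (1 − 0.25356697)·14760/11374 = 0.74643303·1.2976965 = 0.96864353.
SE(ȳ) = √(0.96864353) = 0.98420.

0.98420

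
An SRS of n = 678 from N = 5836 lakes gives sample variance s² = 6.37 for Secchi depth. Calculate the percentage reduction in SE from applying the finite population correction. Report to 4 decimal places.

5.9881

f = n/N = 678/5836 = 0.11617546.
SE_no-fpc = √(s²/n) = 0.096929254; SE_fpc = √((1−f)s²/n) = 0.091125075.
Ratio = √(1−f) = 0.94011943. Reduction = 100·(1 − 0.94011943) = 5.9881%.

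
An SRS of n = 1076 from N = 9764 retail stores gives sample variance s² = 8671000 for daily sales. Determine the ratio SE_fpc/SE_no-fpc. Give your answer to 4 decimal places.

f = n/N = 1076/9764 = 0.11020074.
SE_no-fpc = √(s²/n) = 89.769428; SE_fpc = √((1−f)s²/n) = 84.678758.
Ratio = √(1−f) = 0.94329172.

0.9433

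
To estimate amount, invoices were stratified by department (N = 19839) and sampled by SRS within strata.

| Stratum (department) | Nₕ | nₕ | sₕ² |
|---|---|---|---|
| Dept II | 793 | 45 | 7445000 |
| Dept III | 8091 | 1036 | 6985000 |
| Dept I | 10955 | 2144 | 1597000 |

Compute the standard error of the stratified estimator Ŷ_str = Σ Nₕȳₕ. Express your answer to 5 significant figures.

Var(Ŷ_str) = Σₕ Nₕ²(1 − fₕ)sₕ²/nₕ.
Dept II: 793²·(1 − 45/793)·7445000/45 = 9.8135688 × 10^10.
Dept III: 8091²·(1 − 1036/8091)·6985000/1036 = 3.8486275 × 10^11.
Dept I: 10955²·(1 − 2144/10955)·1597000/2144 = 7.189815 × 10^10.
Sum = 5.5489659 × 10^11.
SE = √(5.5489659 × 10^11) = 744910.

744910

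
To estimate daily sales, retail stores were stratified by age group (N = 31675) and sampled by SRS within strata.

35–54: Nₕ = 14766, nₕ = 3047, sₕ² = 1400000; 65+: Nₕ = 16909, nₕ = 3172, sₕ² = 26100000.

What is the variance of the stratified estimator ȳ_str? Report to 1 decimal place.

Var(ȳ_str) = Σₕ Wₕ²(1 − fₕ)sₕ²/nₕ with Wₕ = Nₕ/N, N = 31675.
35–54: Wₕ = 0.46617206; term = 0.46617206²·(1 − 0.20635243)·1400000/3047 = 79.245709.
65+: Wₕ = 0.53382794; term = 0.53382794²·(1 − 0.18759241)·26100000/3172 = 1904.9514.
Sum = 1984.1971.

1984.2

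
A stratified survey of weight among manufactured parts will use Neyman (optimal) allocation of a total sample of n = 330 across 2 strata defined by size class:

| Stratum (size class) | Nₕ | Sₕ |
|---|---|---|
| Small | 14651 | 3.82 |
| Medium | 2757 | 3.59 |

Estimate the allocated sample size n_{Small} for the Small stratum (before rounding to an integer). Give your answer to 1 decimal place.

Neyman allocation: nₕ = n·NₕSₕ / Σⱼ NⱼSⱼ.
Σ NⱼSⱼ = 14651·3.82 + 2757·3.59 = 65864.45.
n_{Small} = 330·14651·3.82 / 65864.45 = 280.4.

280.4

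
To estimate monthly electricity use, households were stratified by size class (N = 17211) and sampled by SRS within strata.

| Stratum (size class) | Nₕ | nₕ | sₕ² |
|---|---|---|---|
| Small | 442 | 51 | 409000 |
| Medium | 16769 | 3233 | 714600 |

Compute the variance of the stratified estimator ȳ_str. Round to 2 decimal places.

174.05

Var(ȳ_str) = Σₕ Wₕ²(1 − fₕ)sₕ²/nₕ with Wₕ = Nₕ/N, N = 17211.
Small: Wₕ = 0.02568125; term = 0.02568125²·(1 − 0.11538462)·409000/51 = 4.6788589.
Medium: Wₕ = 0.97431875; term = 0.97431875²·(1 − 0.19279623)·714600/3233 = 169.37239.
Sum = 174.05125.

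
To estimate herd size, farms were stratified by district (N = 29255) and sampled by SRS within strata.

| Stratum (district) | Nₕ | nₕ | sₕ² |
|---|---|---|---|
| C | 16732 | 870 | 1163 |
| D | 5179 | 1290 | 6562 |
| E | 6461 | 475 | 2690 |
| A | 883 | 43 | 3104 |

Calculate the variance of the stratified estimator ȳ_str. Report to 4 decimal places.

Var(ȳ_str) = Σₕ Wₕ²(1 − fₕ)sₕ²/nₕ with Wₕ = Nₕ/N, N = 29255.
C: Wₕ = 0.57193642; term = 0.57193642²·(1 − 0.05199617)·1163/870 = 0.41453963.
D: Wₕ = 0.17702957; term = 0.17702957²·(1 − 0.24908283)·6562/1290 = 0.11970993.
E: Wₕ = 0.22085114; term = 0.22085114²·(1 − 0.07351803)·2690/475 = 0.25591452.
A: Wₕ = 0.03018287; term = 0.03018287²·(1 − 0.04869762)·3104/43 = 0.062559467.
Sum = 0.85272355.

0.8527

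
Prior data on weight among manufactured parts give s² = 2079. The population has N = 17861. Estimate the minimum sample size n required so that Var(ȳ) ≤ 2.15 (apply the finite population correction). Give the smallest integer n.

918

Without fpc, n₀ = s²/D = 2079/2.15 = 966.9767.
With fpc, (1 − n/N)·s²/n ≤ D requires n ≥ n₀/(1 + n₀/N) = 966.9767/(1 + 966.9767/17861) = 917.3142.
Rounding up, n = 918.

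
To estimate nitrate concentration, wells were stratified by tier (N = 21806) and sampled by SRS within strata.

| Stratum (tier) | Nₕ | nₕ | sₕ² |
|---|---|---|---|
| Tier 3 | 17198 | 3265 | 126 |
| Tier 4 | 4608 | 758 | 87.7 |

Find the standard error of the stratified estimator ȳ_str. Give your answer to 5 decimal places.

Var(ȳ_str) = Σₕ Wₕ²(1 − fₕ)sₕ²/nₕ with Wₕ = Nₕ/N, N = 21806.
Tier 3: Wₕ = 0.78868201; term = 0.78868201²·(1 − 0.18984766)·126/3265 = 0.019447238.
Tier 4: Wₕ = 0.21131799; term = 0.21131799²·(1 − 0.16449653)·87.7/758 = 0.0043166971.
Sum = 0.023763935.
SE = √(0.023763935) = 0.15416.

0.15416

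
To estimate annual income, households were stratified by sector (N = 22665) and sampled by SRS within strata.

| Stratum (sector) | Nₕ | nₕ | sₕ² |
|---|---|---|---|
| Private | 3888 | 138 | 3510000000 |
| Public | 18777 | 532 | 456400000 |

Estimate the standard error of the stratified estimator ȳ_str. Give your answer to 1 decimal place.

Var(ȳ_str) = Σₕ Wₕ²(1 − fₕ)sₕ²/nₕ with Wₕ = Nₕ/N, N = 22665.
Private: Wₕ = 0.17154203; term = 0.17154203²·(1 − 0.03549383)·3510000000/138 = 721895.12.
Public: Wₕ = 0.82845797; term = 0.82845797²·(1 − 0.02833253)·456400000/532 = 572127.25.
Sum = 1.2940224 × 10^6.
SE = √(1.2940224 × 10^6) = 1137.6.

1137.6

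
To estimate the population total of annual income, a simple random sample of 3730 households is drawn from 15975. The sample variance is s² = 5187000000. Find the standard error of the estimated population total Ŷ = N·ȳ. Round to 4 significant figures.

1.649 × 10^7

Var(Ŷ) = N²·Var(ȳ) = N²·(1 − n/N)·s²/n.
f = 3730/15975 = 0.23348983; Var(ȳ) = 0.76651017·5187000000/3730 = 1.0659218 × 10^6.
Var(Ŷ) = 15975² · (1.0659218 × 10^6) = 2.7202391 × 10^14.
SE(Ŷ) = √(2.7202391 × 10^14) = 1.649 × 10^7.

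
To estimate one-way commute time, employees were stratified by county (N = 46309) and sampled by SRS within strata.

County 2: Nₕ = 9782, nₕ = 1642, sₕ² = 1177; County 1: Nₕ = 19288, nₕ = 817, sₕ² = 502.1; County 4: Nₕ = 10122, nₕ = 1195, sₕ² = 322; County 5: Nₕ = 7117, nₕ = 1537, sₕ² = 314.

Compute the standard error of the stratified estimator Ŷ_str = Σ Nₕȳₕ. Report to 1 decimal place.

Var(Ŷ_str) = Σₕ Nₕ²(1 − fₕ)sₕ²/nₕ.
County 2: 9782²·(1 − 1642/9782)·1177/1642 = 5.7076242 × 10^7.
County 1: 19288²·(1 − 817/19288)·502.1/817 = 2.1895041 × 10^8.
County 4: 10122²·(1 − 1195/10122)·322/1195 = 2.4347806 × 10^7.
County 5: 7117²·(1 − 1537/7117)·314/1537 = 8.1131022 × 10^6.
Sum = 3.0848756 × 10^8.
SE = √(3.0848756 × 10^8) = 17563.8.

17563.8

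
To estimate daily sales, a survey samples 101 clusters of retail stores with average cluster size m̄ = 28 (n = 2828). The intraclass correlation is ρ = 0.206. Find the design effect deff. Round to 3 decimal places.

6.562

deff = 1 + (28 − 1)·0.206 = 1 + 5.562 = 6.562.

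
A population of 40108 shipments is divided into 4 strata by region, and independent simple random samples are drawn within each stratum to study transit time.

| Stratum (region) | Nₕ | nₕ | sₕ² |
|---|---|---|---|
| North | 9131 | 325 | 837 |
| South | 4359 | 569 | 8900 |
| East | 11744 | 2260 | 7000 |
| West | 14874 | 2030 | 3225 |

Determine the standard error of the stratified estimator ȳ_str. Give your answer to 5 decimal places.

0.83216

Var(ȳ_str) = Σₕ Wₕ²(1 − fₕ)sₕ²/nₕ with Wₕ = Nₕ/N, N = 40108.
North: Wₕ = 0.22766032; term = 0.22766032²·(1 − 0.03559303)·837/325 = 0.12872921.
South: Wₕ = 0.10868156; term = 0.10868156²·(1 − 0.13053453)·8900/569 = 0.1606356.
East: Wₕ = 0.29280941; term = 0.29280941²·(1 − 0.19243869)·7000/2260 = 0.21445451.
West: Wₕ = 0.37084871; term = 0.37084871²·(1 − 0.13647976)·3225/2030 = 0.18866865.
Sum = 0.69248797.
SE = √(0.69248797) = 0.83216.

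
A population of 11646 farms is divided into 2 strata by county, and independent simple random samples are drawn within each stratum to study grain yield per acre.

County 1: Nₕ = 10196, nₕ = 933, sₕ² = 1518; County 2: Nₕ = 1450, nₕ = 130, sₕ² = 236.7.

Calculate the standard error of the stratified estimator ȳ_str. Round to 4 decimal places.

1.0764

Var(ȳ_str) = Σₕ Wₕ²(1 − fₕ)sₕ²/nₕ with Wₕ = Nₕ/N, N = 11646.
County 1: Wₕ = 0.87549373; term = 0.87549373²·(1 − 0.09150647)·1518/933 = 1.1329691.
County 2: Wₕ = 0.12450627; term = 0.12450627²·(1 − 0.08965517)·236.7/130 = 0.025694683.
Sum = 1.1586638.
SE = √(1.1586638) = 1.0764.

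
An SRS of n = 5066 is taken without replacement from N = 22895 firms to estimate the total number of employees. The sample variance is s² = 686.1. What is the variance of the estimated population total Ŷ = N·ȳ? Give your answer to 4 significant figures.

5.528 × 10^7

Var(Ŷ) = N²·Var(ȳ) = N²·(1 − n/N)·s²/n.
f = 5066/22895 = 0.22127102; Var(ȳ) = 0.77872898·686.1/5066 = 0.10546505.
Var(Ŷ) = 22895² · 0.10546505 = 5.5282778 × 10^7.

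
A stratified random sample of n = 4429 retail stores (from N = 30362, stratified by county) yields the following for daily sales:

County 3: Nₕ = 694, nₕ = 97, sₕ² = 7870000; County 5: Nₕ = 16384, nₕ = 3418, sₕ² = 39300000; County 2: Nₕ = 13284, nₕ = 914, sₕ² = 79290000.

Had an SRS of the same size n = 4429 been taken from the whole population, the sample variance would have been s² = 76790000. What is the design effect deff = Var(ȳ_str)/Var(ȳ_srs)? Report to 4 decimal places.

1.2256

Var(ȳ_str) = Σ Wₕ²(1−fₕ)sₕ²/nₕ with Wₕ = Nₕ/30362:
  County 3: (694/30362)²·(1−97/694)·7870000/97 = 36.464986
  County 5: (16384/30362)²·(1−3418/16384)·39300000/3418 = 2649.6328
  County 2: (13284/30362)²·(1−914/13284)·79290000/914 = 15463.58
  → Var(ȳ_str) = 18149.678.
Var(ȳ_srs) = (1 − 4429/30362)·76790000/4429 = 14808.851.
deff = 18149.678 / 14808.851 = 1.2256.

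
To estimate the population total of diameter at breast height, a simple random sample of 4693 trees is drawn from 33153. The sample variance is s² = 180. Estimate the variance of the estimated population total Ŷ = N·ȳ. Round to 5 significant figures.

3.6189 × 10^7

Var(Ŷ) = N²·Var(ȳ) = N²·(1 − n/N)·s²/n.
f = 4693/33153 = 0.14155582; Var(ȳ) = 0.85844418·180/4693 = 0.032925624.
Var(Ŷ) = 33153² · 0.032925624 = 3.6189258 × 10^7.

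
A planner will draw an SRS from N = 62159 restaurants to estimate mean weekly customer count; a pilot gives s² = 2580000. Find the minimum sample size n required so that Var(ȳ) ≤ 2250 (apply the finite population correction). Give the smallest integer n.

Without fpc, n₀ = s²/D = 2580000/2250 = 1146.6667.
With fpc, (1 − n/N)·s²/n ≤ D requires n ≥ n₀/(1 + n₀/N) = 1146.6667/(1 + 1146.6667/62159) = 1125.8969.
Rounding up, n = 1126.

1126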